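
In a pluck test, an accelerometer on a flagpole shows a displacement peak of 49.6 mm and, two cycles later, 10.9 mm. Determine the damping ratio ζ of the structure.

0.120

Logarithmic decrement δ = (1/n)·ln(x₀/x_n) = (1/2)·ln(49.6/10.9) = (1/2)·ln(4.550) = 0.7576.
ζ = δ/√(4π² + δ²) = 0.7576/√(39.48 + 0.574) = 0.7576/6.329 = 0.1197.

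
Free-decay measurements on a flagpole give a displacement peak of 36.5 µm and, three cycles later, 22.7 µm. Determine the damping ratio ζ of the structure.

0.0252

Logarithmic decrement δ = (1/n)·ln(x₀/x_n) = (1/3)·ln(36.5/22.7) = (1/3)·ln(1.608) = 0.1583.
ζ = δ/√(4π² + δ²) = 0.1583/√(39.48 + 0.0251) = 0.1583/6.285 = 0.02519.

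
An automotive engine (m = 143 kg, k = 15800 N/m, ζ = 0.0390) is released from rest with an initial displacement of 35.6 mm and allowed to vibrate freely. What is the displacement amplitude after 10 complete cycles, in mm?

Logarithmic decrement δ = 2πζ/√(1 − ζ²) = 2π × 0.03900/√(1 − 0.00152) = 0.2452.
After n cycles, x_n/x₀ = e^(−nδ), so x_10 = 35.6 × e^(−10 × 0.2452) = 35.6 × 0.08609 = 3.065 mm.

3.06 mm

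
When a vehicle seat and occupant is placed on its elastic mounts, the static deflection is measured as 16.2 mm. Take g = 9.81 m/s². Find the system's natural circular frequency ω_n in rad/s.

ω_n = √(g/δ_st) = √(9.81/0.0162) = √605.6 = 24.61 rad/s.

24.6 rad/s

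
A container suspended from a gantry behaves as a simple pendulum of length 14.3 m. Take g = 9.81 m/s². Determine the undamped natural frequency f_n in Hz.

0.132 Hz

For a simple pendulum ω_n = √(g/L) = √(9.81/14.3) = √0.6860 = 0.8283 rad/s.
f_n = ω_n/(2π) = 0.8283/6.283 = 0.1318 Hz.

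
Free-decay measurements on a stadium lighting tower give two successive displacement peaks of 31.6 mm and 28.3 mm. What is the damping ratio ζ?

Logarithmic decrement δ = (1/n)·ln(x₀/x_n) = (1/1)·ln(31.6/28.3) = (1/1)·ln(1.117) = 0.1103.
ζ = δ/√(4π² + δ²) = 0.1103/√(39.48 + 0.0122) = 0.1103/6.284 = 0.01755.

0.0176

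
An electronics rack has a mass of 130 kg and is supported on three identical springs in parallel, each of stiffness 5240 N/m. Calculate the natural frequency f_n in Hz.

Parallel springs add: k_eq = 3 × 5240 = 15720 N/m.
ω_n = √(k_eq/m) = √(15720/130) = √120.9 = 11.00 rad/s.
f_n = ω_n/(2π) = 11.00/6.283 = 1.750 Hz.

1.75 Hz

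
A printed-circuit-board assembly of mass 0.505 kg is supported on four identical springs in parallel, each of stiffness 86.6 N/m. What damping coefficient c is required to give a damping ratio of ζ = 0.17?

4.50 N·s/m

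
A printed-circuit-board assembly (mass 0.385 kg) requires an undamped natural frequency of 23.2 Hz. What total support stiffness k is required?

ω_n = 2πf_n = 2π × 23.2 = 145.8 rad/s.
k = m·ω_n² = 0.385 × 145.8² = 0.385 × 21250 = 8181 N/m.

8180 N/m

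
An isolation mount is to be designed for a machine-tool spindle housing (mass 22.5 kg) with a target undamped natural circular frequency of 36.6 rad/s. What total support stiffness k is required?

30100 N/m

k = m·ω_n² = 22.5 × 36.60² = 22.5 × 1340 = 30140 N/m.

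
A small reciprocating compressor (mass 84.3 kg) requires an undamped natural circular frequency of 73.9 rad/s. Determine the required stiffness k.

k = m·ω_n² = 84.3 × 73.90² = 84.3 × 5461 = 460400 N/m.

460000 N/m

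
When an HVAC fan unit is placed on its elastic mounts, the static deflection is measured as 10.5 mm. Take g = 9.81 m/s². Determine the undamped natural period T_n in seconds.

0.206 s

ω_n = √(g/δ_st) = √(9.81/0.0105) = √934.3 = 30.57 rad/s.
T_n = 2π/ω_n = 6.283/30.57 = 0.2056 s.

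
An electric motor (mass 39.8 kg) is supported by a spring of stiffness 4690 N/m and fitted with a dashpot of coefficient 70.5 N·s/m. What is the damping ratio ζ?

0.0816

ω_n = √(k/m) = √(4690/39.8) = 10.86 rad/s.
Critical damping c_c = 2√(k·m) = 2√(4690 × 39.8) = 864.1 N·s/m, so ζ = c/c_c = 70.5/864.1 = 0.08159.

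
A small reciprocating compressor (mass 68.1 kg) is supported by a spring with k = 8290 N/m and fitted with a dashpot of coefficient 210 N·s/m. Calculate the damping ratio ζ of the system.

ω_n = √(k/m) = √(8290/68.1) = 11.03 rad/s.
Critical damping c_c = 2√(k·m) = 2√(8290 × 68.1) = 1503 N·s/m, so ζ = c/c_c = 210/1503 = 0.1397.

0.140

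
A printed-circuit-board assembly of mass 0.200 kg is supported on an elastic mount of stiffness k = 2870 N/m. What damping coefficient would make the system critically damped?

47.9 N·s/m

c_c = 2√(k·m) = 2√(2870 × 0.200) = 2 × 23.96 = 47.92 N·s/m.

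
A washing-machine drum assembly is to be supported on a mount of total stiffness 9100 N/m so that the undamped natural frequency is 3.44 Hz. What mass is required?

19.5 kg

ω_n = 2πf_n = 2π × 3.44 = 21.61 rad/s.
m = k/ω_n² = 9100/21.61² = 9100/467.2 = 19.48 kg.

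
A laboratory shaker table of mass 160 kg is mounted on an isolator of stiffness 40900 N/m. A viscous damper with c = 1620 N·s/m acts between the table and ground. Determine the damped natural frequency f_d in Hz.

ω_n = √(k/m) = √(40900/160) = 15.99 rad/s.
Critical damping c_c = 2√(k·m) = 2√(40900 × 160) = 5116 N·s/m, so ζ = c/c_c = 1620/5116 = 0.3166.
ω_d = ω_n√(1 − ζ²) = 15.99 × √(1 − 0.100) = 15.17 rad/s.
f_d = ω_d/(2π) = 2.414 Hz.

2.41 Hz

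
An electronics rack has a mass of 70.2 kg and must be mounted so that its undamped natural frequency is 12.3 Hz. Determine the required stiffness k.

419000 N/m

ω_n = 2πf_n = 2π × 12.3 = 77.28 rad/s.
k = m·ω_n² = 70.2 × 77.28² = 70.2 × 5973 = 419300 N/m.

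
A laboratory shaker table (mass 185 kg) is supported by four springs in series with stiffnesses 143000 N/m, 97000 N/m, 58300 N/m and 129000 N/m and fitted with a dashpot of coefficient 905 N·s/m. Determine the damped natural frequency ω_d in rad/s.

Series springs: 1/k_eq = 1/143000 + 1/97000 + 1/58300 + 1/129000 = 4.221×10^-5, so k_eq = 23690 N/m.
ω_n = √(k_eq/m) = √(23690/185) = 11.32 rad/s.
Critical damping c_c = 2√(k_eq·m) = 2√(23690 × 185) = 4187 N·s/m, so ζ = c/c_c = 905/4187 = 0.2161.
ω_d = ω_n√(1 − ζ²) = 11.32 × √(1 − 0.0467) = 11.05 rad/s.

11.0 rad/s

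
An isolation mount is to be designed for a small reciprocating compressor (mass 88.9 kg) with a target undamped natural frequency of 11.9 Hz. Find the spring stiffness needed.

497000 N/m

ω_n = 2πf_n = 2π × 11.9 = 74.77 rad/s.
k = m·ω_n² = 88.9 × 74.77² = 88.9 × 5591 = 497000 N/m.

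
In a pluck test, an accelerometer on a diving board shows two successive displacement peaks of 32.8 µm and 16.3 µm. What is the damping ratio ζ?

0.111

Logarithmic decrement δ = (1/n)·ln(x₀/x_n) = (1/1)·ln(32.8/16.3) = (1/1)·ln(2.012) = 0.6993.
ζ = δ/√(4π² + δ²) = 0.6993/√(39.48 + 0.489) = 0.6993/6.322 = 0.1106.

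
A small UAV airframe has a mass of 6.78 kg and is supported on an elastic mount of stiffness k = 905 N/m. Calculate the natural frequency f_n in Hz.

ω_n = √(k/m) = √(905.0/6.78) = √133.5 = 11.55 rad/s.
f_n = ω_n/(2π) = 11.55/6.283 = 1.839 Hz.

1.84 Hz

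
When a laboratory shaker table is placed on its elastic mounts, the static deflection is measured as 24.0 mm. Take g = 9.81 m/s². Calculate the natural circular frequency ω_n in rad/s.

20.2 rad/s

ω_n = √(g/δ_st) = √(9.81/0.0240) = √408.8 = 20.22 rad/s.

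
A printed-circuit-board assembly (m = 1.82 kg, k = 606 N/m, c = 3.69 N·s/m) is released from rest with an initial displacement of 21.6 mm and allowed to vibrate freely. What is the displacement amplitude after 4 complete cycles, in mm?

5.33 mm

ζ = c/(2√(km)) = 3.69/(2√(606 × 1.82)) = 3.69/66.42 = 0.05556.
Logarithmic decrement δ = 2πζ/√(1 − ζ²) = 2π × 0.05556/√(1 − 0.00309) = 0.3496.
After n cycles, x_n/x₀ = e^(−nδ), so x_4 = 21.6 × e^(−4 × 0.3496) = 21.6 × 0.2470 = 5.335 mm.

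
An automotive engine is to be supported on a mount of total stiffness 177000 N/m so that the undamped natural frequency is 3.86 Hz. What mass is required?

ω_n = 2πf_n = 2π × 3.86 = 24.25 rad/s.
m = k/ω_n² = 177000/24.25² = 177000/588.2 = 300.9 kg.

301 kg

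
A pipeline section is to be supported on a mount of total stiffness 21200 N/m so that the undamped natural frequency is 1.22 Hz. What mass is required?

ω_n = 2πf_n = 2π × 1.22 = 7.665 rad/s.
m = k/ω_n² = 21200/7.665² = 21200/58.76 = 360.8 kg.

361 kg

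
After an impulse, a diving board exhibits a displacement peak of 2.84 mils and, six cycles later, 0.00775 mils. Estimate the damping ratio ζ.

0.155

Logarithmic decrement δ = (1/n)·ln(x₀/x_n) = (1/6)·ln(2.84/0.00775) = (1/6)·ln(366.5) = 0.9840.
ζ = δ/√(4π² + δ²) = 0.9840/√(39.48 + 0.968) = 0.9840/6.360 = 0.1547.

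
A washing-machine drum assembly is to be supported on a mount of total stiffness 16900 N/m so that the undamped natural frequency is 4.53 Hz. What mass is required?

ω_n = 2πf_n = 2π × 4.53 = 28.46 rad/s.
m = k/ω_n² = 16900/28.46² = 16900/810.1 = 20.86 kg.

20.9 kg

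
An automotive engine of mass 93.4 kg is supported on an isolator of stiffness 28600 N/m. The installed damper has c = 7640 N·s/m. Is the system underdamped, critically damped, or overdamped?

overdamped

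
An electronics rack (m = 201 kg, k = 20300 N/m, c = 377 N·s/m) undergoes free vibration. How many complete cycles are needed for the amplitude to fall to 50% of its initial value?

2 cycles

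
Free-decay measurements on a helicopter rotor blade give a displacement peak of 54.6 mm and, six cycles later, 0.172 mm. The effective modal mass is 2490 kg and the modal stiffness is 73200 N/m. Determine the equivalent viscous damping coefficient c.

4080 N·s/m

Logarithmic decrement δ = (1/n)·ln(x₀/x_n) = (1/6)·ln(54.6/0.172) = (1/6)·ln(317.4) = 0.9600.
ζ = δ/√(4π² + δ²) = 0.9600/√(39.48 + 0.922) = 0.9600/6.356 = 0.1510.
c = ζ · 2√(km) = 0.1510 × 2√(73200 × 2490) = 0.1510 × 27000 = 4078 N·s/m.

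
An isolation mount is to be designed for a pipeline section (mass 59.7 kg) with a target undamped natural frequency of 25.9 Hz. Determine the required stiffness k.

1580000 N/m

ω_n = 2πf_n = 2π × 25.9 = 162.7 rad/s.
k = m·ω_n² = 59.7 × 162.7² = 59.7 × 26480 = 1581000 N/m.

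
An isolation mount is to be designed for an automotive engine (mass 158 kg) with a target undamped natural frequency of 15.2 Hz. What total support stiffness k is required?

1440000 N/m

ω_n = 2πf_n = 2π × 15.2 = 95.50 rad/s.
k = m·ω_n² = 158 × 95.50² = 158 × 9121 = 1441000 N/m.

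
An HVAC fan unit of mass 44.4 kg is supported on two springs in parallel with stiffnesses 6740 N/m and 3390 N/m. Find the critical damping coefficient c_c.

Parallel springs add: k_eq = 6740 + 3390 = 10130 N/m.
c_c = 2√(k_eq·m) = 2√(10130 × 44.4) = 2 × 670.7 = 1341 N·s/m.

1340 N·s/m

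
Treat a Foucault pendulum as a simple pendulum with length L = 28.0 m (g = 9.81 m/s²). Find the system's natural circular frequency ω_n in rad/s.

For a simple pendulum ω_n = √(g/L) = √(9.81/28.0) = √0.3504 = 0.5919 rad/s.

0.592 rad/s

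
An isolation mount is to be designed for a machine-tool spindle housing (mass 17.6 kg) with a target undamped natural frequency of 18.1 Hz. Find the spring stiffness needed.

228000 N/m

ω_n = 2πf_n = 2π × 18.1 = 113.7 rad/s.
k = m·ω_n² = 17.6 × 113.7² = 17.6 × 12930 = 227600 N/m.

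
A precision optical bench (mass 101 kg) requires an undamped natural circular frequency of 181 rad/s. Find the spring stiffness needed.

k = m·ω_n² = 101 × 181.0² = 101 × 32760 = 3309000 N/m.

3310000 N/m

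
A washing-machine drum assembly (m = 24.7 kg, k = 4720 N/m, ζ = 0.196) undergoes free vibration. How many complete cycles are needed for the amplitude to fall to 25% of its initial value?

Logarithmic decrement δ = 2πζ/√(1 − ζ²) = 2π × 0.1960/√(1 − 0.0384) = 1.256.
x_n/x₀ = e^(−nδ) ≤ 0.25; take ln: n ≥ ln(1/0.25)/δ = 1.386/1.256 = 1.104.
So 2 complete cycles are required.

2 cycles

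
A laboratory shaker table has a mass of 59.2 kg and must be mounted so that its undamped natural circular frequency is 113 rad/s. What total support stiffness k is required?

k = m·ω_n² = 59.2 × 113.0² = 59.2 × 12770 = 755900 N/m.

756000 N/m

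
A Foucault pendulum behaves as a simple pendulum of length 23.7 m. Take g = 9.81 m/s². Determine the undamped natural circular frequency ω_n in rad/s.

0.643 rad/s

For a simple pendulum ω_n = √(g/L) = √(9.81/23.7) = √0.4139 = 0.6434 rad/s.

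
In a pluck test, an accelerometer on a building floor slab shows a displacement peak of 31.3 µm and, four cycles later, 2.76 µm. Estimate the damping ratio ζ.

Logarithmic decrement δ = (1/n)·ln(x₀/x_n) = (1/4)·ln(31.3/2.76) = (1/4)·ln(11.34) = 0.6071.
ζ = δ/√(4π² + δ²) = 0.6071/√(39.48 + 0.369) = 0.6071/6.312 = 0.09617.

0.0962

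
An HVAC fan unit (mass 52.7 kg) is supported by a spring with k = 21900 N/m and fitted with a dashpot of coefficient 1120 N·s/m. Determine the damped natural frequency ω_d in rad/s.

17.4 rad/s

ω_n = √(k/m) = √(21900/52.7) = 20.39 rad/s.
Critical damping c_c = 2√(k·m) = 2√(21900 × 52.7) = 2149 N·s/m, so ζ = c/c_c = 1120/2149 = 0.5213.
ω_d = ω_n√(1 − ζ²) = 20.39 × √(1 − 0.272) = 17.40 rad/s.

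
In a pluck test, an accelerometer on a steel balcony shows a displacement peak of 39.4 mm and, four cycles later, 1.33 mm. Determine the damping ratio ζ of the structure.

0.134

Logarithmic decrement δ = (1/n)·ln(x₀/x_n) = (1/4)·ln(39.4/1.33) = (1/4)·ln(29.62) = 0.8471.
ζ = δ/√(4π² + δ²) = 0.8471/√(39.48 + 0.718) = 0.8471/6.340 = 0.1336.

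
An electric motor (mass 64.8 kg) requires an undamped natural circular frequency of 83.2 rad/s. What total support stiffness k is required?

449000 N/m

k = m·ω_n² = 64.8 × 83.20² = 64.8 × 6922 = 448600 N/m.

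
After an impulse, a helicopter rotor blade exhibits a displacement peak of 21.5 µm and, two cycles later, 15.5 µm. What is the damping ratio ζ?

0.0260

Logarithmic decrement δ = (1/n)·ln(x₀/x_n) = (1/2)·ln(21.5/15.5) = (1/2)·ln(1.387) = 0.1636.
ζ = δ/√(4π² + δ²) = 0.1636/√(39.48 + 0.0268) = 0.1636/6.285 = 0.02603.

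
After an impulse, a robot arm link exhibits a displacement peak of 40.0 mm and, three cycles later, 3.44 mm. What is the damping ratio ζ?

Logarithmic decrement δ = (1/n)·ln(x₀/x_n) = (1/3)·ln(40.0/3.44) = (1/3)·ln(11.63) = 0.8178.
ζ = δ/√(4π² + δ²) = 0.8178/√(39.48 + 0.669) = 0.8178/6.336 = 0.1291.

0.129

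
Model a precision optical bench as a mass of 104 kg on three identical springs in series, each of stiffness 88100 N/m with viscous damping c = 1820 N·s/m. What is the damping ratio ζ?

0.521

Series springs: 1/k_eq = 3/88100, so k_eq = 88100/3 = 29370 N/m.
ω_n = √(k_eq/m) = √(29370/104) = 16.80 rad/s.
Critical damping c_c = 2√(k_eq·m) = 2√(29370 × 104) = 3495 N·s/m, so ζ = c/c_c = 1820/3495 = 0.5207.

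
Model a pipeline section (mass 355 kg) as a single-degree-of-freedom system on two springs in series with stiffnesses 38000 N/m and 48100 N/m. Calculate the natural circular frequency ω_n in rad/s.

Series springs: 1/k_eq = 1/38000 + 1/48100 = 4.711×10^-5, so k_eq = 21230 N/m.
ω_n = √(k_eq/m) = √(21230/355) = √59.80 = 7.733 rad/s.

7.73 rad/s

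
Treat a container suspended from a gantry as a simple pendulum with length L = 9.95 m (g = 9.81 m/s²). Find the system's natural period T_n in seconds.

6.33 s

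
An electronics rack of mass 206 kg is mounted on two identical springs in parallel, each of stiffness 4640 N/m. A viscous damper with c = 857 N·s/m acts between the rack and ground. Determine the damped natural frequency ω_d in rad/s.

6.38 rad/s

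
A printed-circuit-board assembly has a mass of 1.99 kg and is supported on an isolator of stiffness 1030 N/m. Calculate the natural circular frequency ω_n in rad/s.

ω_n = √(k/m) = √(1030/1.99) = √517.6 = 22.75 rad/s.

22.8 rad/s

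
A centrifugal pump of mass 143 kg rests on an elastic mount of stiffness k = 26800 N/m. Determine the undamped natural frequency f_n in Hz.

ω_n = √(k/m) = √(26800/143) = √187.4 = 13.69 rad/s.
f_n = ω_n/(2π) = 13.69/6.283 = 2.179 Hz.

2.18 Hz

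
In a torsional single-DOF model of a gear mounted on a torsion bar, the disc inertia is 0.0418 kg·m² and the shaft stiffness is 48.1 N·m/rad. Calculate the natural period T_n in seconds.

ω_n = √(k_t/J) = √(48.1/0.0418) = √1151 = 33.92 rad/s.
T_n = 2π/ω_n = 6.283/33.92 = 0.1852 s.

0.185 s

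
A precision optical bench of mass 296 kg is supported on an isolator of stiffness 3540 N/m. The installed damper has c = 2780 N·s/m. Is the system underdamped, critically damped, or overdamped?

overdamped

c_c = 2√(k·m) = 2047 N·s/m; ζ = c/c_c = 2780/2047 = 1.36.
Since ζ > 1 the system is overdamped.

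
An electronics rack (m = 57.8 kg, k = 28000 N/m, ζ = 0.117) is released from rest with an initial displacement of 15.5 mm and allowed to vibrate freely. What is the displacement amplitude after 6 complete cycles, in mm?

Logarithmic decrement δ = 2πζ/√(1 − ζ²) = 2π × 0.1170/√(1 − 0.0137) = 0.7402.
After n cycles, x_n/x₀ = e^(−nδ), so x_6 = 15.5 × e^(−6 × 0.7402) = 15.5 × 0.01178 = 0.1826 mm.

0.183 mm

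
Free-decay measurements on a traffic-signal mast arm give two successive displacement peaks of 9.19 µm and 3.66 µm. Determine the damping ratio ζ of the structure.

Logarithmic decrement δ = (1/n)·ln(x₀/x_n) = (1/1)·ln(9.19/3.66) = (1/1)·ln(2.511) = 0.9207.
ζ = δ/√(4π² + δ²) = 0.9207/√(39.48 + 0.848) = 0.9207/6.350 = 0.1450.

0.145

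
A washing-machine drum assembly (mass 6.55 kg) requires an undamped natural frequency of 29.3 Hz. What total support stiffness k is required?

222000 N/m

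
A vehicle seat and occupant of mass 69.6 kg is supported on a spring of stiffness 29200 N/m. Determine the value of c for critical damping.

2850 N·s/m

c_c = 2√(k·m) = 2√(29200 × 69.6) = 2 × 1426 = 2851 N·s/m.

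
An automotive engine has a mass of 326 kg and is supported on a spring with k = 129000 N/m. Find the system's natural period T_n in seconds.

ω_n = √(k/m) = √(129000/326) = √395.7 = 19.89 rad/s.
T_n = 2π/ω_n = 6.283/19.89 = 0.3159 s.

0.316 s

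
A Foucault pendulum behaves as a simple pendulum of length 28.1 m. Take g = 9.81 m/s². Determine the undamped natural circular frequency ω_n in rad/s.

For a simple pendulum ω_n = √(g/L) = √(9.81/28.1) = √0.3491 = 0.5909 rad/s.

0.591 rad/s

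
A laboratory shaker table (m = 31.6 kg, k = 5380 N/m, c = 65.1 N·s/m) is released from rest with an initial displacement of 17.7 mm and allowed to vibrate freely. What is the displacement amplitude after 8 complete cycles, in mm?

0.331 mm

ζ = c/(2√(km)) = 65.1/(2√(5380 × 31.6)) = 65.1/824.6 = 0.07894.
Logarithmic decrement δ = 2πζ/√(1 − ζ²) = 2π × 0.07894/√(1 − 0.00623) = 0.4976.
After n cycles, x_n/x₀ = e^(−nδ), so x_8 = 17.7 × e^(−8 × 0.4976) = 17.7 × 0.01868 = 0.3306 mm.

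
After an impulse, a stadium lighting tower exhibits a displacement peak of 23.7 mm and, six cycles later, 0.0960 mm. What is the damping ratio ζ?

Logarithmic decrement δ = (1/n)·ln(x₀/x_n) = (1/6)·ln(23.7/0.0960) = (1/6)·ln(246.9) = 0.9181.
ζ = δ/√(4π² + δ²) = 0.9181/√(39.48 + 0.843) = 0.9181/6.350 = 0.1446.

0.145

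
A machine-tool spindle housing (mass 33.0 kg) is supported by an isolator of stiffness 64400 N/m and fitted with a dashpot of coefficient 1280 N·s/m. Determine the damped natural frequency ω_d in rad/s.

ω_n = √(k/m) = √(64400/33.0) = 44.18 rad/s.
Critical damping c_c = 2√(k·m) = 2√(64400 × 33.0) = 2916 N·s/m, so ζ = c/c_c = 1280/2916 = 0.4390.
ω_d = ω_n√(1 − ζ²) = 44.18 × √(1 − 0.193) = 39.69 rad/s.

39.7 rad/s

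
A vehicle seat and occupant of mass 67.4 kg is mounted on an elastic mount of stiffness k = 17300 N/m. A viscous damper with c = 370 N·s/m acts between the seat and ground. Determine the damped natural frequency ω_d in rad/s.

ω_n = √(k/m) = √(17300/67.4) = 16.02 rad/s.
Critical damping c_c = 2√(k·m) = 2√(17300 × 67.4) = 2160 N·s/m, so ζ = c/c_c = 370/2160 = 0.1713.
ω_d = ω_n√(1 − ζ²) = 16.02 × √(1 − 0.0294) = 15.78 rad/s.

15.8 rad/s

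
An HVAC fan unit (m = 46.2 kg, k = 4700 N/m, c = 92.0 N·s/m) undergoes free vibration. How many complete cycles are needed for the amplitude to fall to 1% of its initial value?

8 cycles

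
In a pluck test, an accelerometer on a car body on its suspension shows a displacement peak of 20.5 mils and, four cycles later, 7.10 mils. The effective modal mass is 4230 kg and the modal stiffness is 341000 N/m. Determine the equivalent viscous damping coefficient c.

3200 N·s/m

Logarithmic decrement δ = (1/n)·ln(x₀/x_n) = (1/4)·ln(20.5/7.10) = (1/4)·ln(2.887) = 0.2651.
ζ = δ/√(4π² + δ²) = 0.2651/√(39.48 + 0.0703) = 0.2651/6.289 = 0.04215.
c = ζ · 2√(km) = 0.04215 × 2√(341000 × 4230) = 0.04215 × 75960 = 3202 N·s/m.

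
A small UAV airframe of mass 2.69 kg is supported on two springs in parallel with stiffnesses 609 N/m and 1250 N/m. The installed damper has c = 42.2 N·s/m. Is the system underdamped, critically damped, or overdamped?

Parallel springs add: k_eq = 609 + 1250 = 1859 N/m.
c_c = 2√(k_eq·m) = 141.4 N·s/m; ζ = c/c_c = 42.2/141.4 = 0.298.
Since ζ < 1 the system is underdamped.

underdamped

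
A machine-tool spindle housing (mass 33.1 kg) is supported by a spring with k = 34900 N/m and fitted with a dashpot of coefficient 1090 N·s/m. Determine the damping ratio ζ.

0.507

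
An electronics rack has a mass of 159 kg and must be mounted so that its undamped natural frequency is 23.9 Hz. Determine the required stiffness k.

ω_n = 2πf_n = 2π × 23.9 = 150.2 rad/s.
k = m·ω_n² = 159 × 150.2² = 159 × 22550 = 3586000 N/m.

3590000 N/m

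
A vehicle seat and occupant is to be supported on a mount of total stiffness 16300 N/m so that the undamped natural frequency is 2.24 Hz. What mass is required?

82.3 kg

ω_n = 2πf_n = 2π × 2.24 = 14.07 rad/s.
m = k/ω_n² = 16300/14.07² = 16300/198.1 = 82.29 kg.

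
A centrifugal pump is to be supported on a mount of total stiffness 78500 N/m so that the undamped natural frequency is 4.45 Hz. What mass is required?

ω_n = 2πf_n = 2π × 4.45 = 27.96 rad/s.
m = k/ω_n² = 78500/27.96² = 78500/781.8 = 100.4 kg.

100 kg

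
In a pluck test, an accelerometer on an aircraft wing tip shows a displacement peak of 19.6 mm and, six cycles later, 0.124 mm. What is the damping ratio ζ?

Logarithmic decrement δ = (1/n)·ln(x₀/x_n) = (1/6)·ln(19.6/0.124) = (1/6)·ln(158.1) = 0.8438.
ζ = δ/√(4π² + δ²) = 0.8438/√(39.48 + 0.712) = 0.8438/6.340 = 0.1331.

0.133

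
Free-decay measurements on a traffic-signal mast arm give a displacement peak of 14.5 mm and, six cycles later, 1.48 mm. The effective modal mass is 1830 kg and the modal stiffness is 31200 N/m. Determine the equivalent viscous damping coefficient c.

Logarithmic decrement δ = (1/n)·ln(x₀/x_n) = (1/6)·ln(14.5/1.48) = (1/6)·ln(9.797) = 0.3804.
ζ = δ/√(4π² + δ²) = 0.3804/√(39.48 + 0.145) = 0.3804/6.295 = 0.06042.
c = ζ · 2√(km) = 0.06042 × 2√(31200 × 1830) = 0.06042 × 15110 = 913.2 N·s/m.

913 N·s/m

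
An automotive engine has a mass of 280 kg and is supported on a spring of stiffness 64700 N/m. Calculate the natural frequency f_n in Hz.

2.42 Hz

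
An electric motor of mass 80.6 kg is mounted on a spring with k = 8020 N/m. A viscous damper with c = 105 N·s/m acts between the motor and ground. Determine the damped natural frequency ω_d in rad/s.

9.95 rad/s

ω_n = √(k/m) = √(8020/80.6) = 9.975 rad/s.
Critical damping c_c = 2√(k·m) = 2√(8020 × 80.6) = 1608 N·s/m, so ζ = c/c_c = 105/1608 = 0.06530.
ω_d = ω_n√(1 − ζ²) = 9.975 × √(1 − 0.00426) = 9.954 rad/s.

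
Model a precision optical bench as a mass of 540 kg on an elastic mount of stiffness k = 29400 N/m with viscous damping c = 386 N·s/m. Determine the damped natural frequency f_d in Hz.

1.17 Hz

ω_n = √(k/m) = √(29400/540) = 7.379 rad/s.
Critical damping c_c = 2√(k·m) = 2√(29400 × 540) = 7969 N·s/m, so ζ = c/c_c = 386/7969 = 0.04844.
ω_d = ω_n√(1 − ζ²) = 7.379 × √(1 − 0.00235) = 7.370 rad/s.
f_d = ω_d/(2π) = 1.173 Hz.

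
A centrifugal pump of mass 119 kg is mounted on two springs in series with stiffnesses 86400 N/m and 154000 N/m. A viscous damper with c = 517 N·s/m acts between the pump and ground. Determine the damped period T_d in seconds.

Series springs: 1/k_eq = 1/86400 + 1/154000 = 1.807×10^-5, so k_eq = 55350 N/m.
ω_n = √(k_eq/m) = √(55350/119) = 21.57 rad/s.
Critical damping c_c = 2√(k_eq·m) = 2√(55350 × 119) = 5133 N·s/m, so ζ = c/c_c = 517/5133 = 0.1007.
ω_d = ω_n√(1 − ζ²) = 21.57 × √(1 − 0.0101) = 21.46 rad/s.
T_d = 2π/ω_d = 0.2928 s.

0.293 s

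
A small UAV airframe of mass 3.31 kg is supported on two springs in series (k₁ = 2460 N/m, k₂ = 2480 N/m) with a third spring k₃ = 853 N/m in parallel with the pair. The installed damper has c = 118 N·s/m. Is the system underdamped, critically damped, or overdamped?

underdamped

Series pair: k_s = k₁k₂/(k₁+k₂) = (2460)(2480)/(2460 + 2480) = 1235 N/m. In parallel with k₃: k_eq = 1235 + 853 = 2088 N/m.
c_c = 2√(k_eq·m) = 166.3 N·s/m; ζ = c/c_c = 118/166.3 = 0.710.
Since ζ < 1 the system is underdamped.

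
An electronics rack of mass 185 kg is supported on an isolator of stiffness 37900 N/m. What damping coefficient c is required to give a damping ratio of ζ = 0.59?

3120 N·s/m

c_c = 2√(k·m) = 2√(37900 × 185) = 5296 N·s/m.
c = ζ·c_c = 0.59 × 5296 = 3125 N·s/m.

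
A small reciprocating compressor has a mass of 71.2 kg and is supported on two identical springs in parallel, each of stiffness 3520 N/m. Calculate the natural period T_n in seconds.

Parallel springs add: k_eq = 2 × 3520 = 7040 N/m.
ω_n = √(k_eq/m) = √(7040/71.2) = √98.88 = 9.944 rad/s.
T_n = 2π/ω_n = 6.283/9.944 = 0.6319 s.

0.632 s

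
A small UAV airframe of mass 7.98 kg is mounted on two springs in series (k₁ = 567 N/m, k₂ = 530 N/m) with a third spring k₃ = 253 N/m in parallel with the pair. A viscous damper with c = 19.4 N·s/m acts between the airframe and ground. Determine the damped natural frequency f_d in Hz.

1.28 Hz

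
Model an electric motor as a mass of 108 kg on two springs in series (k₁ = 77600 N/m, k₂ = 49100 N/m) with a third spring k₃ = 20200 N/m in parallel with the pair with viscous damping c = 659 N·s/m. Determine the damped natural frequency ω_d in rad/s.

Series pair: k_s = k₁k₂/(k₁+k₂) = (77600)(49100)/(77600 + 49100) = 30070 N/m. In parallel with k₃: k_eq = 30070 + 20200 = 50270 N/m.
ω_n = √(k_eq/m) = √(50270/108) = 21.58 rad/s.
Critical damping c_c = 2√(k_eq·m) = 2√(50270 × 108) = 4660 N·s/m, so ζ = c/c_c = 659/4660 = 0.1414.
ω_d = ω_n√(1 − ζ²) = 21.58 × √(1 − 0.0200) = 21.36 rad/s.

21.4 rad/s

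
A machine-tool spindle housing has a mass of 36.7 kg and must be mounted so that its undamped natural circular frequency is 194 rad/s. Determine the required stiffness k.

1380000 N/m

k = m·ω_n² = 36.7 × 194.0² = 36.7 × 37640 = 1381000 N/m.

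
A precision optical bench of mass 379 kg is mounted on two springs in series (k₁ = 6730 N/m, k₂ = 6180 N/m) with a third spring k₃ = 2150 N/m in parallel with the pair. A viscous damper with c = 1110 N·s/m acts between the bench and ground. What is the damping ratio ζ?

0.389

Series pair: k_s = k₁k₂/(k₁+k₂) = (6730)(6180)/(6730 + 6180) = 3222 N/m. In parallel with k₃: k_eq = 3222 + 2150 = 5372 N/m.
ω_n = √(k_eq/m) = √(5372/379) = 3.765 rad/s.
Critical damping c_c = 2√(k_eq·m) = 2√(5372 × 379) = 2854 N·s/m, so ζ = c/c_c = 1110/2854 = 0.3890.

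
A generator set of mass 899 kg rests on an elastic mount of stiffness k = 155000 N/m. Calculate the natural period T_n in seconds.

ω_n = √(k/m) = √(155000/899) = √172.4 = 13.13 rad/s.
T_n = 2π/ω_n = 6.283/13.13 = 0.4785 s.

0.479 s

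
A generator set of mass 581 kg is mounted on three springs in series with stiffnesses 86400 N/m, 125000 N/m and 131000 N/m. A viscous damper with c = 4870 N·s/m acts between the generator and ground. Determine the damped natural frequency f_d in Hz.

Series springs: 1/k_eq = 1/86400 + 1/125000 + 1/131000 = 2.721×10^-5, so k_eq = 36750 N/m.
ω_n = √(k_eq/m) = √(36750/581) = 7.954 rad/s.
Critical damping c_c = 2√(k_eq·m) = 2√(36750 × 581) = 9242 N·s/m, so ζ = c/c_c = 4870/9242 = 0.5269.
ω_d = ω_n√(1 − ζ²) = 7.954 × √(1 − 0.278) = 6.760 rad/s.
f_d = ω_d/(2π) = 1.076 Hz.

1.08 Hz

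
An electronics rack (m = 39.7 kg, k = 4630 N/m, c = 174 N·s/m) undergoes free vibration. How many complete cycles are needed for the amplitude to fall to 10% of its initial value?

ζ = c/(2√(km)) = 174/(2√(4630 × 39.7)) = 174/857.5 = 0.2029.
Logarithmic decrement δ = 2πζ/√(1 − ζ²) = 2π × 0.2029/√(1 − 0.0412) = 1.302.
x_n/x₀ = e^(−nδ) ≤ 0.1; take ln: n ≥ ln(1/0.1)/δ = 2.303/1.302 = 1.768.
So 2 complete cycles are required.

2 cycles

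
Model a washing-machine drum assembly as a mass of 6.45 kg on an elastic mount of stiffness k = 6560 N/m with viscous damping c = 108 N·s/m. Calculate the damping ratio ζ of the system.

ω_n = √(k/m) = √(6560/6.45) = 31.89 rad/s.
Critical damping c_c = 2√(k·m) = 2√(6560 × 6.45) = 411.4 N·s/m, so ζ = c/c_c = 108/411.4 = 0.2625.

0.263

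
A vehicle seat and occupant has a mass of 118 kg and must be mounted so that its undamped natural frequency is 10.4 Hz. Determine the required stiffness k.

ω_n = 2πf_n = 2π × 10.4 = 65.35 rad/s.
k = m·ω_n² = 118 × 65.35² = 118 × 4270 = 503900 N/m.

504000 N/m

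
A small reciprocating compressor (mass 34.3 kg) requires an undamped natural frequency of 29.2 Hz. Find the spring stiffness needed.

1150000 N/m

ω_n = 2πf_n = 2π × 29.2 = 183.5 rad/s.
k = m·ω_n² = 34.3 × 183.5² = 34.3 × 33660 = 1155000 N/m.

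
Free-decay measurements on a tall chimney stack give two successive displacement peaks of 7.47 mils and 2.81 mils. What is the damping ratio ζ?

Logarithmic decrement δ = (1/n)·ln(x₀/x_n) = (1/1)·ln(7.47/2.81) = (1/1)·ln(2.658) = 0.9777.
ζ = δ/√(4π² + δ²) = 0.9777/√(39.48 + 0.956) = 0.9777/6.359 = 0.1538.

0.154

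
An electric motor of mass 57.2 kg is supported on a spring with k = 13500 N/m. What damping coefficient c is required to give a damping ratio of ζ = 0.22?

387 N·s/m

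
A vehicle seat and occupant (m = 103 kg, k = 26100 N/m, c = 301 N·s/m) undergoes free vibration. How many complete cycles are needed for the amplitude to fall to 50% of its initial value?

2 cycles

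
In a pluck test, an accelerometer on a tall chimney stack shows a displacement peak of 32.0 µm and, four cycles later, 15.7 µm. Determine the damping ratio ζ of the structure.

Logarithmic decrement δ = (1/n)·ln(x₀/x_n) = (1/4)·ln(32.0/15.7) = (1/4)·ln(2.038) = 0.1780.
ζ = δ/√(4π² + δ²) = 0.1780/√(39.48 + 0.0317) = 0.1780/6.286 = 0.02832.

0.0283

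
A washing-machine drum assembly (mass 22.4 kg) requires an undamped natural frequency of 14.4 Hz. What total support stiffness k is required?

183000 N/m

ω_n = 2πf_n = 2π × 14.4 = 90.48 rad/s.
k = m·ω_n² = 22.4 × 90.48² = 22.4 × 8186 = 183400 N/m.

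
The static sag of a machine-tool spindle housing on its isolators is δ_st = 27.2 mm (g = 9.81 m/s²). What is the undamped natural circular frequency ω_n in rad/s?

ω_n = √(g/δ_st) = √(9.81/0.0272) = √360.7 = 18.99 rad/s.

19.0 rad/s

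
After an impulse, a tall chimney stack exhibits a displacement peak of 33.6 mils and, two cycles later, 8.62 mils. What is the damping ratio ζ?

Logarithmic decrement δ = (1/n)·ln(x₀/x_n) = (1/2)·ln(33.6/8.62) = (1/2)·ln(3.898) = 0.6802.
ζ = δ/√(4π² + δ²) = 0.6802/√(39.48 + 0.463) = 0.6802/6.320 = 0.1076.

0.108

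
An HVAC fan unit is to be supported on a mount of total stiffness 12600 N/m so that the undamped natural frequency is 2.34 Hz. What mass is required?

58.3 kg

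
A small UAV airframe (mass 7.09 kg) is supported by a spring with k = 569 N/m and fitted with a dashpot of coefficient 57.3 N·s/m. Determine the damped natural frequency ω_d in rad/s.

8.00 rad/s

ω_n = √(k/m) = √(569.0/7.09) = 8.958 rad/s.
Critical damping c_c = 2√(k·m) = 2√(569.0 × 7.09) = 127.0 N·s/m, so ζ = c/c_c = 57.3/127.0 = 0.4511.
ω_d = ω_n√(1 − ζ²) = 8.958 × √(1 − 0.203) = 7.995 rad/s.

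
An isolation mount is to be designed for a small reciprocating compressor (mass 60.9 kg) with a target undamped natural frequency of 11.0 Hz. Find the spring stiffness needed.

291000 N/m

ω_n = 2πf_n = 2π × 11.0 = 69.12 rad/s.
k = m·ω_n² = 60.9 × 69.12² = 60.9 × 4777 = 290900 N/m.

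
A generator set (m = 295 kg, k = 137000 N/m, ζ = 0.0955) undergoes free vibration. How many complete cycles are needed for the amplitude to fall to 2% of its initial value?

7 cycles

Logarithmic decrement δ = 2πζ/√(1 − ζ²) = 2π × 0.09550/√(1 − 0.00912) = 0.6028.
x_n/x₀ = e^(−nδ) ≤ 0.02; take ln: n ≥ ln(1/0.02)/δ = 3.912/0.6028 = 6.490.
So 7 complete cycles are required.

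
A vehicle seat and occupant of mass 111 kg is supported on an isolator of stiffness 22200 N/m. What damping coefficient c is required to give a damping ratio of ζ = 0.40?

1260 N·s/m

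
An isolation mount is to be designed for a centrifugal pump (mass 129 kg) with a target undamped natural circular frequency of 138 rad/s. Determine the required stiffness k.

k = m·ω_n² = 129 × 138.0² = 129 × 19040 = 2457000 N/m.

2460000 N/m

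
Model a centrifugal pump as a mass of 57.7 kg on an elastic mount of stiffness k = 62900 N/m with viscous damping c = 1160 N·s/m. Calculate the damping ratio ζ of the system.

0.304

ω_n = √(k/m) = √(62900/57.7) = 33.02 rad/s.
Critical damping c_c = 2√(k·m) = 2√(62900 × 57.7) = 3810 N·s/m, so ζ = c/c_c = 1160/3810 = 0.3044.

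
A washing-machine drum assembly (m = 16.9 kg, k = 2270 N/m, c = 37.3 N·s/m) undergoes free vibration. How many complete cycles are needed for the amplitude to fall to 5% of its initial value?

ζ = c/(2√(km)) = 37.3/(2√(2270 × 16.9)) = 37.3/391.7 = 0.09522.
Logarithmic decrement δ = 2πζ/√(1 − ζ²) = 2π × 0.09522/√(1 − 0.00907) = 0.6010.
x_n/x₀ = e^(−nδ) ≤ 0.05; take ln: n ≥ ln(1/0.05)/δ = 2.996/0.6010 = 4.985.
So 5 complete cycles are required.

5 cycles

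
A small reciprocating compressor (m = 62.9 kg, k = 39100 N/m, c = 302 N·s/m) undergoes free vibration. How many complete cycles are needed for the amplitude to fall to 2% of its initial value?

7 cycles

ζ = c/(2√(km)) = 302/(2√(39100 × 62.9)) = 302/3136 = 0.09629.
Logarithmic decrement δ = 2πζ/√(1 − ζ²) = 2π × 0.09629/√(1 − 0.00927) = 0.6078.
x_n/x₀ = e^(−nδ) ≤ 0.02; take ln: n ≥ ln(1/0.02)/δ = 3.912/0.6078 = 6.436.
So 7 complete cycles are required.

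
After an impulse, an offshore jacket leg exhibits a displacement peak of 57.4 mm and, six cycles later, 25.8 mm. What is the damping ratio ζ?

Logarithmic decrement δ = (1/n)·ln(x₀/x_n) = (1/6)·ln(57.4/25.8) = (1/6)·ln(2.225) = 0.1333.
ζ = δ/√(4π² + δ²) = 0.1333/√(39.48 + 0.0178) = 0.1333/6.285 = 0.02121.

0.0212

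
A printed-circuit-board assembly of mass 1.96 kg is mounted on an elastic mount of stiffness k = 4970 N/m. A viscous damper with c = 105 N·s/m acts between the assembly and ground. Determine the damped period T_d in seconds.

0.147 s

ω_n = √(k/m) = √(4970/1.96) = 50.36 rad/s.
Critical damping c_c = 2√(k·m) = 2√(4970 × 1.96) = 197.4 N·s/m, so ζ = c/c_c = 105/197.4 = 0.5319.
ω_d = ω_n√(1 − ζ²) = 50.36 × √(1 − 0.283) = 42.64 rad/s.
T_d = 2π/ω_d = 0.1474 s.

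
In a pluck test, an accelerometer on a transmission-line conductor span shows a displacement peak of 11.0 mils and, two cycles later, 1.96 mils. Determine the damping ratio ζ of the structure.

Logarithmic decrement δ = (1/n)·ln(x₀/x_n) = (1/2)·ln(11.0/1.96) = (1/2)·ln(5.612) = 0.8625.
ζ = δ/√(4π² + δ²) = 0.8625/√(39.48 + 0.744) = 0.8625/6.342 = 0.1360.

0.136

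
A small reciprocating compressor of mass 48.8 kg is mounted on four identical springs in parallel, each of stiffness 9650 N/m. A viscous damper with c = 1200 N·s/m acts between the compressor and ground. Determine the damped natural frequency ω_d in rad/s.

Parallel springs add: k_eq = 4 × 9650 = 38600 N/m.
ω_n = √(k_eq/m) = √(38600/48.8) = 28.12 rad/s.
Critical damping c_c = 2√(k_eq·m) = 2√(38600 × 48.8) = 2745 N·s/m, so ζ = c/c_c = 1200/2745 = 0.4372.
ω_d = ω_n√(1 − ζ²) = 28.12 × √(1 − 0.191) = 25.29 rad/s.

25.3 rad/s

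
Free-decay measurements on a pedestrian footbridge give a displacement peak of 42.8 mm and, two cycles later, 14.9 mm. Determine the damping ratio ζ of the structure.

0.0837

Logarithmic decrement δ = (1/n)·ln(x₀/x_n) = (1/2)·ln(42.8/14.9) = (1/2)·ln(2.872) = 0.5276.
ζ = δ/√(4π² + δ²) = 0.5276/√(39.48 + 0.278) = 0.5276/6.305 = 0.08367.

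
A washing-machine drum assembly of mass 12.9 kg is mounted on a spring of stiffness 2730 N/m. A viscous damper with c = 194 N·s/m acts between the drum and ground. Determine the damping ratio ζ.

0.517

ω_n = √(k/m) = √(2730/12.9) = 14.55 rad/s.
Critical damping c_c = 2√(k·m) = 2√(2730 × 12.9) = 375.3 N·s/m, so ζ = c/c_c = 194/375.3 = 0.5169.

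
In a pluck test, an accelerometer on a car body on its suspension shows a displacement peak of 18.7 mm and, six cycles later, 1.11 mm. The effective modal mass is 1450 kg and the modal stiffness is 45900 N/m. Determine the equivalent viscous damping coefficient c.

Logarithmic decrement δ = (1/n)·ln(x₀/x_n) = (1/6)·ln(18.7/1.11) = (1/6)·ln(16.85) = 0.4707.
ζ = δ/√(4π² + δ²) = 0.4707/√(39.48 + 0.222) = 0.4707/6.301 = 0.07470.
c = ζ · 2√(km) = 0.07470 × 2√(45900 × 1450) = 0.07470 × 16320 = 1219 N·s/m.

1220 N·s/m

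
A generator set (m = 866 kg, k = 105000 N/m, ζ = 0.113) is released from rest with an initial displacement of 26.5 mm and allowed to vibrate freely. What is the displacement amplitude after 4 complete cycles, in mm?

1.52 mm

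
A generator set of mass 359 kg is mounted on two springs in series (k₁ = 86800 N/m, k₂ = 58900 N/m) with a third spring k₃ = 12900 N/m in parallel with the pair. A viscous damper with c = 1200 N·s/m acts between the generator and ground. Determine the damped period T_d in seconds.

Series pair: k_s = k₁k₂/(k₁+k₂) = (86800)(58900)/(86800 + 58900) = 35090 N/m. In parallel with k₃: k_eq = 35090 + 12900 = 47990 N/m.
ω_n = √(k_eq/m) = √(47990/359) = 11.56 rad/s.
Critical damping c_c = 2√(k_eq·m) = 2√(47990 × 359) = 8301 N·s/m, so ζ = c/c_c = 1200/8301 = 0.1446.
ω_d = ω_n√(1 − ζ²) = 11.56 × √(1 − 0.0209) = 11.44 rad/s.
T_d = 2π/ω_d = 0.5492 s.

0.549 s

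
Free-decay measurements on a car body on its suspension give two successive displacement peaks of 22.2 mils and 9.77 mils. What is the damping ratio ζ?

Logarithmic decrement δ = (1/n)·ln(x₀/x_n) = (1/1)·ln(22.2/9.77) = (1/1)·ln(2.272) = 0.8208.
ζ = δ/√(4π² + δ²) = 0.8208/√(39.48 + 0.674) = 0.8208/6.337 = 0.1295.

0.130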